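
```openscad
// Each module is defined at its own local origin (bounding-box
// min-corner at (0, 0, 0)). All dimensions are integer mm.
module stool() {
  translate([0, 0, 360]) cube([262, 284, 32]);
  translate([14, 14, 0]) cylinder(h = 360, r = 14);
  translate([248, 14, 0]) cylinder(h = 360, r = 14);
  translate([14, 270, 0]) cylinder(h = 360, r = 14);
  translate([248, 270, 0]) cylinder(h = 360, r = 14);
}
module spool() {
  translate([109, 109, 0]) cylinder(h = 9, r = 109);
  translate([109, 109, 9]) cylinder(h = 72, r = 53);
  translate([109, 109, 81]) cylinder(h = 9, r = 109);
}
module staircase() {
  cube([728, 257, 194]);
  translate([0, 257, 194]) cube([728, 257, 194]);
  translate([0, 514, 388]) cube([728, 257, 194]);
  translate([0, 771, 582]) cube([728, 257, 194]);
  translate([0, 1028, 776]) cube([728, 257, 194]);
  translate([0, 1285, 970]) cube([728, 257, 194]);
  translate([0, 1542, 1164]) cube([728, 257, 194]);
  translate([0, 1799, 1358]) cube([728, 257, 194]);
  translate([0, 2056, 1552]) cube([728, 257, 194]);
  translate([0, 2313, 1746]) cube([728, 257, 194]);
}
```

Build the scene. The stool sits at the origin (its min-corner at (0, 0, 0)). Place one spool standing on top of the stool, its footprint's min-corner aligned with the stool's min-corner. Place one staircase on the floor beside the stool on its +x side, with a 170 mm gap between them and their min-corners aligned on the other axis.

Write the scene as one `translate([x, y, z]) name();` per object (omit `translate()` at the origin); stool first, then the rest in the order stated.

stool();
translate([0, 0, 392]) spool();
translate([432, 0, 0]) staircase();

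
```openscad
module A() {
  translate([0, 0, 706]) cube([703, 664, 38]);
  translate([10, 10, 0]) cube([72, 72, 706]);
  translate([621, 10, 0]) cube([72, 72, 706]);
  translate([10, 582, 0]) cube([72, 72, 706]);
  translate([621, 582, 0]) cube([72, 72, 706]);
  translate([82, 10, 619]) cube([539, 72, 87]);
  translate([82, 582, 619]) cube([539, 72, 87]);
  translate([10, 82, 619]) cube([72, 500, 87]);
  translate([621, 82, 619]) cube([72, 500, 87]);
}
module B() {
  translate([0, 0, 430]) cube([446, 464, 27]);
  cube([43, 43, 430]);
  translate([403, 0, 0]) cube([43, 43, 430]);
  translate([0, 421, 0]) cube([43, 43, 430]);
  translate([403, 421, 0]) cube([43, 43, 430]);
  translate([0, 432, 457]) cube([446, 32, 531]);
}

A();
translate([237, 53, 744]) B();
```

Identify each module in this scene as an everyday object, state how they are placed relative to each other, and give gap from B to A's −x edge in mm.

The chair's min-x is at 237; the table's min-x is 0; gap = 237 mm.

A is a table. B is a chair. The chair is on top of the table. The gap from the chair to the table's −x edge is 237 mm.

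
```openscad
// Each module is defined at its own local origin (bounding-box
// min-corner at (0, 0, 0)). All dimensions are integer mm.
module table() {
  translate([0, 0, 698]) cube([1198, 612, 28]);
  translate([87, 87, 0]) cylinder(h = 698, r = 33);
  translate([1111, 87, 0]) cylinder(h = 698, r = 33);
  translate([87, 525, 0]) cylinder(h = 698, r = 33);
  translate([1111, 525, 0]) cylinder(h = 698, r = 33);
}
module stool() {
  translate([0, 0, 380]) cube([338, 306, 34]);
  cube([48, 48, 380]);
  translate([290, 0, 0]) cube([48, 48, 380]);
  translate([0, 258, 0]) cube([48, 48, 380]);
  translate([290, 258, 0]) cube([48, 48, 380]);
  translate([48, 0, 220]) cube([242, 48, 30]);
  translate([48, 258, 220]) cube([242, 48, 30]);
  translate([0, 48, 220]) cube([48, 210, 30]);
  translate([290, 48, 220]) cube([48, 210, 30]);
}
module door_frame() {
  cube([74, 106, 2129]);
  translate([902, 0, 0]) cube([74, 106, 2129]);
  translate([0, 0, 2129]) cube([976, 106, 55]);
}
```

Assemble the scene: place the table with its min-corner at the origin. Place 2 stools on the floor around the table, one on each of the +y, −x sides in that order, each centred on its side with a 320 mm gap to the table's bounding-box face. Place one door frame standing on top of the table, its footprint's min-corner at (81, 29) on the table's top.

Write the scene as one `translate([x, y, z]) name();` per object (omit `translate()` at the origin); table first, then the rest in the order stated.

table();
translate([430, 932, 0]) stool();
translate([-658, 153, 0]) stool();
translate([81, 29, 726]) door_frame();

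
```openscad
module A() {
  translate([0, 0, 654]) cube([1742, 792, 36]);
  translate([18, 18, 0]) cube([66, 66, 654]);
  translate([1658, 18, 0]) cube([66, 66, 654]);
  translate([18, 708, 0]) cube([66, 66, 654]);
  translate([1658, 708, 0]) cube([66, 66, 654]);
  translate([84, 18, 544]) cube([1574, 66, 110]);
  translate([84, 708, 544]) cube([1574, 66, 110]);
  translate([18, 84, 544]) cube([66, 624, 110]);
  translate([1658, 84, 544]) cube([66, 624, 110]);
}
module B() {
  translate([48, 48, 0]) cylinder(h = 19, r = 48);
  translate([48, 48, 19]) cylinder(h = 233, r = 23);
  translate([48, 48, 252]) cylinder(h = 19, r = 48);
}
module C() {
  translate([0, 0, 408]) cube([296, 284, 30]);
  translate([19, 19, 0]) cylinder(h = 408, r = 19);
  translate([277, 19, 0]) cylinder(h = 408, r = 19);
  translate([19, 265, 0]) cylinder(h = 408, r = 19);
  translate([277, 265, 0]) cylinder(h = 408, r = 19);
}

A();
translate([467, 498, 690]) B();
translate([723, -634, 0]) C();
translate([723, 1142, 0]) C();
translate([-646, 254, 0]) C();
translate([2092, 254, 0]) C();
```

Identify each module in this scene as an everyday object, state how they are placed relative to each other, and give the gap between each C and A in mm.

A is a table. B is a spool. C is a stool. The spool is on top of the table. Four stools sit around the table at the −y, +y, −x, +x sides. The gap between each stool and the table is 350 mm.

Each stool's nearest face is 350 mm from the table's bounding box.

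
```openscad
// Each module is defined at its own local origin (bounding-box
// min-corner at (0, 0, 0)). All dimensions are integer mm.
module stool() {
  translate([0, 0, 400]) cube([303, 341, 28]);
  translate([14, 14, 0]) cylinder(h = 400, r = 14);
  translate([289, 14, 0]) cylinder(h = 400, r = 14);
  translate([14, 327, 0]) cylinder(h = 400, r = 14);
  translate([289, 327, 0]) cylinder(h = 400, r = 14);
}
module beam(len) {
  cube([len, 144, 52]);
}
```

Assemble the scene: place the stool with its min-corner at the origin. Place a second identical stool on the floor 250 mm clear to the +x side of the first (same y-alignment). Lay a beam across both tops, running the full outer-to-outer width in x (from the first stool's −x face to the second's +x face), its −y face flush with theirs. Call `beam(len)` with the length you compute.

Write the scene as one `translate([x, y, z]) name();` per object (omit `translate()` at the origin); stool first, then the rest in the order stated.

stool();
translate([553, 0, 0]) stool();
translate([0, 0, 428]) beam(856);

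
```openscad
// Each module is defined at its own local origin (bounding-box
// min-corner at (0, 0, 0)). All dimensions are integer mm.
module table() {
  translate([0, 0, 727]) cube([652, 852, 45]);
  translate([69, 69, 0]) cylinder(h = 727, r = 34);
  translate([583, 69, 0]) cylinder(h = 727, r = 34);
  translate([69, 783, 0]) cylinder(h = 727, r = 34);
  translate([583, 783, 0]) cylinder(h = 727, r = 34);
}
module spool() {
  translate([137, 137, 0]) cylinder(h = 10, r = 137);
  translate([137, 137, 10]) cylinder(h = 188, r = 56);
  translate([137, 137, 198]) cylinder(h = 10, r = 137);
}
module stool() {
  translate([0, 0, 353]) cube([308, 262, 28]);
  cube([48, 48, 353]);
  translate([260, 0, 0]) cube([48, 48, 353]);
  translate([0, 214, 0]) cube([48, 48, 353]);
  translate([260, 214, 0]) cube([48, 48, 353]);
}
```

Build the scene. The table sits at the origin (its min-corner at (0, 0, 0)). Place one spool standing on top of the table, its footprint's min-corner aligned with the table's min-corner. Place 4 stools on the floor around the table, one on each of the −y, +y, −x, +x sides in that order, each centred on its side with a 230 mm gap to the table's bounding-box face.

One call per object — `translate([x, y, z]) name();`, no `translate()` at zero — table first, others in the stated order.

table();
translate([0, 0, 772]) spool();
translate([172, -492, 0]) stool();
translate([172, 1082, 0]) stool();
translate([-538, 295, 0]) stool();
translate([882, 295, 0]) stool();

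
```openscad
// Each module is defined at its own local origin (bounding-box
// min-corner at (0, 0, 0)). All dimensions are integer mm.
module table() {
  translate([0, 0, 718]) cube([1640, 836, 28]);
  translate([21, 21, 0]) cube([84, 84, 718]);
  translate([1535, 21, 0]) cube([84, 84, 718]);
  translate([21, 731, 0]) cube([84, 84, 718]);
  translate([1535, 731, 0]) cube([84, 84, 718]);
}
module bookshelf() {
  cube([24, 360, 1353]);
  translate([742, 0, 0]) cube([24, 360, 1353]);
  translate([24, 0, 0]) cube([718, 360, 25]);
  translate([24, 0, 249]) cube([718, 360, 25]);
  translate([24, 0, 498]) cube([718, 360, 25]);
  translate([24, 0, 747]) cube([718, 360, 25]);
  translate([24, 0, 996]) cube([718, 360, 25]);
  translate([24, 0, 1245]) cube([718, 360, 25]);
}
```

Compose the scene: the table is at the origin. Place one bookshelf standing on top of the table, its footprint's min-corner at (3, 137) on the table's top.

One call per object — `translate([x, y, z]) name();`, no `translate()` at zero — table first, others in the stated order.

table();
translate([3, 137, 746]) bookshelf();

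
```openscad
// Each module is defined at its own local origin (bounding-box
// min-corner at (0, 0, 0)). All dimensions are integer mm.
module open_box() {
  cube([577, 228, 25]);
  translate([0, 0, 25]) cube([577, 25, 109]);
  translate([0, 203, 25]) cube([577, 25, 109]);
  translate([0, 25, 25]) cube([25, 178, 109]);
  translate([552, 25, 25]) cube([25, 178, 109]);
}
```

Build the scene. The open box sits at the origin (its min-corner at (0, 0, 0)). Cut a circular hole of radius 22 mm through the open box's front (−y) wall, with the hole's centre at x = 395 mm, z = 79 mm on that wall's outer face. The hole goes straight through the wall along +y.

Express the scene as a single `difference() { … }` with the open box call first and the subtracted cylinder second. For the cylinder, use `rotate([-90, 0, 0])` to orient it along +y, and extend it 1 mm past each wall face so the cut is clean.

difference() {
  open_box();
  translate([395, -1, 79]) rotate([-90, 0, 0]) cylinder(h = 27, r = 22);
}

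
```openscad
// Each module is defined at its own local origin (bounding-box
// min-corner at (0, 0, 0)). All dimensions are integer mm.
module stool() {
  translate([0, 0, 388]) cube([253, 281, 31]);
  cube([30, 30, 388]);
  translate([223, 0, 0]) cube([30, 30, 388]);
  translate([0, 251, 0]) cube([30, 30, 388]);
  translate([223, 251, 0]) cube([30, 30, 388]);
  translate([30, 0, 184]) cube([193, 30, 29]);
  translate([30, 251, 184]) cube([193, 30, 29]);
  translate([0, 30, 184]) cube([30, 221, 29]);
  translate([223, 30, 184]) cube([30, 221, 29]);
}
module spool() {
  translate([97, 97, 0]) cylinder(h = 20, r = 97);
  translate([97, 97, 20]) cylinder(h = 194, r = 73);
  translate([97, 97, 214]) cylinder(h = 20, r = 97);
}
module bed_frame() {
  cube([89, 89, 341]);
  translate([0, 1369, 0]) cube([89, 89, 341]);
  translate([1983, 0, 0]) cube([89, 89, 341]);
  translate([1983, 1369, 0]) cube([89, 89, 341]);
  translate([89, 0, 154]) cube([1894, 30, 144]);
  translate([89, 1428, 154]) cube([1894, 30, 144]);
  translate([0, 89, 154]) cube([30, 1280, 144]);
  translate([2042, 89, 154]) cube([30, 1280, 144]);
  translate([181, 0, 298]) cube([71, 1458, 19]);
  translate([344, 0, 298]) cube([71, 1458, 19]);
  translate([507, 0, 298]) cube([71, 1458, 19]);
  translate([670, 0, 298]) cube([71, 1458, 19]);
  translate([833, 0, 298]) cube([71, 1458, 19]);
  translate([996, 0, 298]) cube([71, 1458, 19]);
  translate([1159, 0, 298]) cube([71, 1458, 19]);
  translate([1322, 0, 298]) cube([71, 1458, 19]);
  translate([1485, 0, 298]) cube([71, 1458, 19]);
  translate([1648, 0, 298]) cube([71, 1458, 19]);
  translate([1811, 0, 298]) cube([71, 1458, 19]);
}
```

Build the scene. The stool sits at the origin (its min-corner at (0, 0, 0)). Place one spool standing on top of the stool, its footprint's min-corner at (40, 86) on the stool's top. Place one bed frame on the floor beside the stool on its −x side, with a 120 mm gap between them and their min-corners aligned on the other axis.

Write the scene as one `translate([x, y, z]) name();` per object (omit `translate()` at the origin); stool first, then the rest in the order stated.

stool();
translate([40, 86, 419]) spool();
translate([-2192, 0, 0]) bed_frame();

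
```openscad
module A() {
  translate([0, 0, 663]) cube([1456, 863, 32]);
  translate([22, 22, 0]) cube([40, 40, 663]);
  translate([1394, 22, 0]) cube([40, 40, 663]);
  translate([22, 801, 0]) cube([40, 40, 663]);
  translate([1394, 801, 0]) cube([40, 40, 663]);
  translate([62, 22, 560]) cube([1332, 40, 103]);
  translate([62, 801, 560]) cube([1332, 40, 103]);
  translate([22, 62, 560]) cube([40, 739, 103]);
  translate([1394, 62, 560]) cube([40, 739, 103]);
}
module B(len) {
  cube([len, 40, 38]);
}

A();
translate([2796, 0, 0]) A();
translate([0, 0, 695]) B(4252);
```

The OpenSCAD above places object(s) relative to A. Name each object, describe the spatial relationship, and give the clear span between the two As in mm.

Second table starts at x = 2796; first ends at x = 1456; clear span = 2796 − 1456 = 1340 mm.

A is a table. B is a beam. A beam spans the tops of two tables. The clear span between the two tables is 1340 mm.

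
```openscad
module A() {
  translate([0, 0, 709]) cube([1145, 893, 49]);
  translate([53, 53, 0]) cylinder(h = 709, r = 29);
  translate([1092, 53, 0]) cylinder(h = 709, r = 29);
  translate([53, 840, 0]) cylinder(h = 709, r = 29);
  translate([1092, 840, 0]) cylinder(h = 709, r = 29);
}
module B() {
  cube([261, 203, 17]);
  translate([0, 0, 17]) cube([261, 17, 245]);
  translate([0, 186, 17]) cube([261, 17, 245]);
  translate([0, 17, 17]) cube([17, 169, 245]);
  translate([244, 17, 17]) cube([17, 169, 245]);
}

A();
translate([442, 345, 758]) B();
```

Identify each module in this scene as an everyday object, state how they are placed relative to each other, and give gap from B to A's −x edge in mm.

A is a table. B is an open box. The open box is on top of the table, centred. The gap from the open box to the table's −x edge is 442 mm.

The open box's min-x is at 442; the table's min-x is 0; gap = 442 mm.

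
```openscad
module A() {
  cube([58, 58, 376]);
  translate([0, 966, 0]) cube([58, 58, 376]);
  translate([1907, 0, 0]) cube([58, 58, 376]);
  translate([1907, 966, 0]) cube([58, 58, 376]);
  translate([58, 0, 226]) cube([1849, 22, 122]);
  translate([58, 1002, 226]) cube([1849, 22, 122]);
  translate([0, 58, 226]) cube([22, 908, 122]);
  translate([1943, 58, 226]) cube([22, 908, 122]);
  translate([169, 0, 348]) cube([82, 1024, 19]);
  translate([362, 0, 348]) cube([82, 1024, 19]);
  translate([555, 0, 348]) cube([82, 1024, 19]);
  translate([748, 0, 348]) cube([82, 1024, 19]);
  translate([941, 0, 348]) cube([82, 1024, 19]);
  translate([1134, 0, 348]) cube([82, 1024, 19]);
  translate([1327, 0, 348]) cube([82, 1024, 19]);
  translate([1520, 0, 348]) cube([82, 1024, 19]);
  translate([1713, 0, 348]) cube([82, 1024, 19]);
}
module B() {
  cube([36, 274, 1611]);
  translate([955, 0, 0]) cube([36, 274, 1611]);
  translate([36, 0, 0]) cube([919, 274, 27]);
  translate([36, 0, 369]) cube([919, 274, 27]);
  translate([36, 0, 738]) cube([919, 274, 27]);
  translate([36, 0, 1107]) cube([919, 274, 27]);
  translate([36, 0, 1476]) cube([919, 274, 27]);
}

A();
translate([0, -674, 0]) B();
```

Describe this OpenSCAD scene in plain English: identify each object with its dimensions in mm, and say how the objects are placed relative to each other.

A is a bed frame 1965 mm long (x) by 1024 mm wide (y). Four 58×58 mm corner posts, 376 mm tall, at the corners of the footprint. Four rails of 22 mm thickness and 122 mm height run between adjacent posts with their undersides at z = 226 mm, their outer faces flush with the outside of the frame (the two x-running rails run between the posts' inner faces; the two y-running rails run between the posts' inner faces). 9 slats, each 82 mm wide (x) and 19 mm thick, lie across the top of the two x-running rails, running the full 1024 mm width of the frame in y; the slats are evenly spaced along x between the inner faces of the end posts with equal gaps (rounded down to the nearest mm) at the −x end and between each pair — any rounding remainder accumulates at the +x end.

B is a bookshelf 991 mm wide overall, 274 mm deep and 1611 mm tall. The two sides are 36 mm thick vertical panels. 5 horizontal shelves of 27 mm thickness span between the inner faces of the sides; the lowest shelf sits on the floor and shelves are stacked with a clear vertical gap of 342 mm between each pair.

The bookshelf is on the floor beside the bed frame on its −y side.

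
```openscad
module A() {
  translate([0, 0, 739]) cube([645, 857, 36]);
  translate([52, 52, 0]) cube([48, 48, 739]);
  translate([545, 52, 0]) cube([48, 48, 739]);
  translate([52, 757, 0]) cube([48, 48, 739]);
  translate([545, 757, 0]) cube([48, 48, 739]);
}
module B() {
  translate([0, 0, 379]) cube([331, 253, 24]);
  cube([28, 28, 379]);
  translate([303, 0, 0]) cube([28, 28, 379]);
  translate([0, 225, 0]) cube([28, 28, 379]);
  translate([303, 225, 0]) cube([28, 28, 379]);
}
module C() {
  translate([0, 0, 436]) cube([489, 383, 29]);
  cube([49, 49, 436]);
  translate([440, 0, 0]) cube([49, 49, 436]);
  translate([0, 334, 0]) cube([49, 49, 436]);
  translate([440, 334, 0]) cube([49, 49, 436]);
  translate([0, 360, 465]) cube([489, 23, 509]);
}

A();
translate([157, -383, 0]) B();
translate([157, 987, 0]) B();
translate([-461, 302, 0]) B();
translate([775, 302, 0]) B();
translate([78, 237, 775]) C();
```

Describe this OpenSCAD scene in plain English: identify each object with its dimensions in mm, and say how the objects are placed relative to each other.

A is a rectangular dining table. The top is 645×857×36 mm with its upper surface at z = 775 mm. It stands on four 48×48 mm square legs, each inset 52 mm from the nearest pair of top edges, running from the floor to the underside of the top.

B is a four-legged stool. The seat is 331×253 mm, 24 mm thick, top at z = 403 mm. It stands on four square legs, each 28×28 mm in cross-section, from z = 0 to the seat underside, each flush with a corner of the seat.

C is a chair: 489×383 mm seat, 29 mm thick, top at z = 465 mm, on four 49 mm square corner legs flush with the seat edges. A 23 mm thick backrest slab spans the full seat width, extending 509 mm above the seat top, its back face flush with the seat's +y edge.

Four stools sit around the table at the −y, +y, −x, +x sides. The chair is on top of the table, centred.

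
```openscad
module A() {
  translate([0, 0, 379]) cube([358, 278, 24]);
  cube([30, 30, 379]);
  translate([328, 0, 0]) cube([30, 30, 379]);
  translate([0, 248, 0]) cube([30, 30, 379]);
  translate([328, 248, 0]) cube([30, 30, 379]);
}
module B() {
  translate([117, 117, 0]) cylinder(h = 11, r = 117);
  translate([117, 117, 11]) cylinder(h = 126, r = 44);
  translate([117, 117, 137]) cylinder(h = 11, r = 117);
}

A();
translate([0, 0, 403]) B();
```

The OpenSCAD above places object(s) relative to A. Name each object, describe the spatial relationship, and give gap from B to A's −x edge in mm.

A is a stool. B is a spool. The spool is on top of the stool. The gap from the spool to the stool's −x edge is 0 mm.

The spool's min-x is at 0; the stool's min-x is 0; gap = 0 mm.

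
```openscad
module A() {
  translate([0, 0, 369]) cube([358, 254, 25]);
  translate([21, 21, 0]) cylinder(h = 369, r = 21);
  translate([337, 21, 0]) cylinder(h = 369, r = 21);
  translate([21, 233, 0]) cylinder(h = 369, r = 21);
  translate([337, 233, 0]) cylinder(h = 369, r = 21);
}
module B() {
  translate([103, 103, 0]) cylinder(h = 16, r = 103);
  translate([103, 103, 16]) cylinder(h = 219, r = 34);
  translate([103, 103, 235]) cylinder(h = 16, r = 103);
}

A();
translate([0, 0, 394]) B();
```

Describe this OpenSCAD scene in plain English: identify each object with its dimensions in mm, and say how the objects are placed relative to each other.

A is a simple wooden stool: a rectangular seat 358 mm (x) by 254 mm (y), 25 mm thick, top face at z = 394 mm, on four round legs, each 42 mm in diameter. The legs rest on z = 0, each leg's axis is inset half a diameter from the nearest pair of seat edges (so the leg's bounding box is flush with the corner).

B is a spool: two coaxial disc flanges of radius 103 mm and thickness 16 mm, joined by a core cylinder of radius 34 mm and height 219 mm. The lower flange rests on z = 0 and the three cylinders share a vertical axis.

The spool is on top of the stool.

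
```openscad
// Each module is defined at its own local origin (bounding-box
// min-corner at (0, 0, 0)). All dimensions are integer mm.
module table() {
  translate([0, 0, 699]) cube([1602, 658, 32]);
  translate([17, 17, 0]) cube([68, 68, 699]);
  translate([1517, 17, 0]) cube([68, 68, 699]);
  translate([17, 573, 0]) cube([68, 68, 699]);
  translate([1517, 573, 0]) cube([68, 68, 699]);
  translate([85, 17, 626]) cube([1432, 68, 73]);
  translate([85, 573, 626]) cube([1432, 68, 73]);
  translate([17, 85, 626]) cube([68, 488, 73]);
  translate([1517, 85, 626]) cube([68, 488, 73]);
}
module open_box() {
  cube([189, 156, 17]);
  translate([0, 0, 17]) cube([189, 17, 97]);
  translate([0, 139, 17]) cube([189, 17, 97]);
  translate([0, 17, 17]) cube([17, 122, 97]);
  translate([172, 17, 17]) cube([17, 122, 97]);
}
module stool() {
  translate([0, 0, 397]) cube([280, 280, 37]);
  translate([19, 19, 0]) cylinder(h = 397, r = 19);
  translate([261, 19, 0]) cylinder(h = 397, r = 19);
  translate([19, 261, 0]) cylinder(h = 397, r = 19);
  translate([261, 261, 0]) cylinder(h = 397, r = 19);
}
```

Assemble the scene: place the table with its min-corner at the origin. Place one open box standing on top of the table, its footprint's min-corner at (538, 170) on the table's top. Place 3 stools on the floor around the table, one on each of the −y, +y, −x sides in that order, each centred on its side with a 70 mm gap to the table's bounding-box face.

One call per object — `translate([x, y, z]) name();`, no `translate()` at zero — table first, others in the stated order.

table();
translate([538, 170, 731]) open_box();
translate([661, -350, 0]) stool();
translate([661, 728, 0]) stool();
translate([-350, 189, 0]) stool();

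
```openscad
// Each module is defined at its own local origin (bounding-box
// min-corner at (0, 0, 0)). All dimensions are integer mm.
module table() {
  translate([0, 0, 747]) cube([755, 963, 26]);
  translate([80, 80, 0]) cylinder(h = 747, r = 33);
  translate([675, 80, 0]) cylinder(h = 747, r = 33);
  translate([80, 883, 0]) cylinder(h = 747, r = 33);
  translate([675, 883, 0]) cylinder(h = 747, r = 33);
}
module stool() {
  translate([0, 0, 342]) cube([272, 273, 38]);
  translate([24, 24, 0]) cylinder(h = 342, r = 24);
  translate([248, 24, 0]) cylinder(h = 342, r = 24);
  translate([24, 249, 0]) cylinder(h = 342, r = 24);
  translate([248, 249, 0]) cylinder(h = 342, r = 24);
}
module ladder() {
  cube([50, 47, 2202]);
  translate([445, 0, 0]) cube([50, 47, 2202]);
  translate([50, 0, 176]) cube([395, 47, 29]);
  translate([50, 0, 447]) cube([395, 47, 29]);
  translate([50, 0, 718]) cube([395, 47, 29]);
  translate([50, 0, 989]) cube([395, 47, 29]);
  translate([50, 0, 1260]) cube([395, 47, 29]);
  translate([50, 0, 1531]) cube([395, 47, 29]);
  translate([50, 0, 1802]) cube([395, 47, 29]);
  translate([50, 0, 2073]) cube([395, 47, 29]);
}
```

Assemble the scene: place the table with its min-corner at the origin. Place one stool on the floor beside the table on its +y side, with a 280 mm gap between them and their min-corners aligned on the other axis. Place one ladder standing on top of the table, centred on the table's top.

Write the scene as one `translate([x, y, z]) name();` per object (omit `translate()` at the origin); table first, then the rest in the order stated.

table();
translate([0, 1243, 0]) stool();
translate([130, 458, 773]) ladder();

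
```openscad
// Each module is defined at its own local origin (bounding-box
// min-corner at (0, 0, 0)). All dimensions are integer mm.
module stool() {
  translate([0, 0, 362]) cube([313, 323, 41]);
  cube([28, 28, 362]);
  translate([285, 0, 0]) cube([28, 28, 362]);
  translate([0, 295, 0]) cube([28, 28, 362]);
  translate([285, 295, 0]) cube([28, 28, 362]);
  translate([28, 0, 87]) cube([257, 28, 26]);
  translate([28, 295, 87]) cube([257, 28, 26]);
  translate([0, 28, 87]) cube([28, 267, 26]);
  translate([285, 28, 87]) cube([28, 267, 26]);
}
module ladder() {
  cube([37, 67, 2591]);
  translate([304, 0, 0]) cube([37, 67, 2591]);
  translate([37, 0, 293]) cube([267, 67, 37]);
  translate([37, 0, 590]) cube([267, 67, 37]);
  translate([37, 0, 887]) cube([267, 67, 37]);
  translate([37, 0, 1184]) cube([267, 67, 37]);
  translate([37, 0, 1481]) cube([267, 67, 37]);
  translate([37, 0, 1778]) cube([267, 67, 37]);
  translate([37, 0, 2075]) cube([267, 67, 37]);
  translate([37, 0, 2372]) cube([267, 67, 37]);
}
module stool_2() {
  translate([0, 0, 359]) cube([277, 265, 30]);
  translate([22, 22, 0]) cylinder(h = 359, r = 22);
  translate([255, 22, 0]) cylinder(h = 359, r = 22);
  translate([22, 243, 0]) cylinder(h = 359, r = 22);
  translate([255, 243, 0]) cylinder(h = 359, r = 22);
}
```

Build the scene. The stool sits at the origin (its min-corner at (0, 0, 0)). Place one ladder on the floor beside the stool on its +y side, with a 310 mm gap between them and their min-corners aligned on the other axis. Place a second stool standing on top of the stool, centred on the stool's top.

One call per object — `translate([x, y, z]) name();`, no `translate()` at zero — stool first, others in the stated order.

stool();
translate([0, 633, 0]) ladder();
translate([18, 29, 403]) stool_2();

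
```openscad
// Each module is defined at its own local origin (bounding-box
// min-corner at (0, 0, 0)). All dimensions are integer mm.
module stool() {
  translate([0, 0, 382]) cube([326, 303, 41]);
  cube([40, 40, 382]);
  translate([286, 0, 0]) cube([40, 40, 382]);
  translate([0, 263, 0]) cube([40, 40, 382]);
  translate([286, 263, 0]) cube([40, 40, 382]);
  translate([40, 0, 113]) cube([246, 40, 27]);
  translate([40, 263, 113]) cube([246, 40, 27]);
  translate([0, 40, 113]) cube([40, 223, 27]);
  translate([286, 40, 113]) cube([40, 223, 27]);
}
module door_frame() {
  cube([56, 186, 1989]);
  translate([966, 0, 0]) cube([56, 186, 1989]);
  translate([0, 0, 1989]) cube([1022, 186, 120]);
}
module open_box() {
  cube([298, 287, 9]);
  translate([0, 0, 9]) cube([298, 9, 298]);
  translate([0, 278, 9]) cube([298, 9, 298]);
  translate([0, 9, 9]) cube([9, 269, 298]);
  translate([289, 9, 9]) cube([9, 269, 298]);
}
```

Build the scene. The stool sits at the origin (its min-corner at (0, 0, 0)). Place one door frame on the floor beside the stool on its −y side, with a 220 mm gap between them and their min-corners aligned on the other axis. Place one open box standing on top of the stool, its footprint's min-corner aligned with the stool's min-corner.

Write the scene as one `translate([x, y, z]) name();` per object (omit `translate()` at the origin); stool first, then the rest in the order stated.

stool();
translate([0, -406, 0]) door_frame();
translate([0, 0, 423]) open_box();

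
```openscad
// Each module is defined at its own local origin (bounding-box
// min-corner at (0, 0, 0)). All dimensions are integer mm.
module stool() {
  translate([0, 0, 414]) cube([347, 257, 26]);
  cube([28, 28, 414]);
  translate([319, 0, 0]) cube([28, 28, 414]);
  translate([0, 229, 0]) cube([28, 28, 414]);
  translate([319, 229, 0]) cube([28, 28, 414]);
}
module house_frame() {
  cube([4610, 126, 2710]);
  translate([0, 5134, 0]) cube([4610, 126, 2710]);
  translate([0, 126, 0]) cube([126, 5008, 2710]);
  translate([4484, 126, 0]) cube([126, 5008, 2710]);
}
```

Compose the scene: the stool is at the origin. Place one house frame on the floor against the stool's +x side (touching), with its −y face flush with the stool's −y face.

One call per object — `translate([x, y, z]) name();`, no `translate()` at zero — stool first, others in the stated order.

stool();
translate([347, 0, 0]) house_frame();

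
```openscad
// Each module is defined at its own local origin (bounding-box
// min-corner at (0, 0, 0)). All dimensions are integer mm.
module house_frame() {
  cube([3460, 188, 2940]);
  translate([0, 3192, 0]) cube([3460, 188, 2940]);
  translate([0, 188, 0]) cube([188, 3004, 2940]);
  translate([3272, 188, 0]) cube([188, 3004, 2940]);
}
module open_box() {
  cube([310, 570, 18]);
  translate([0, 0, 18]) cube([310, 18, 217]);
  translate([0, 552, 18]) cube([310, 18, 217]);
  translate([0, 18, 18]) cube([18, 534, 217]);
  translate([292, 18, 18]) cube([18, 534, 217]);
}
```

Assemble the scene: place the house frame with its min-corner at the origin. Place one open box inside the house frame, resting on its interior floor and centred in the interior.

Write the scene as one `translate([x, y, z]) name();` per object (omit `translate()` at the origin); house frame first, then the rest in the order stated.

house_frame();
translate([1575, 1405, 0]) open_box();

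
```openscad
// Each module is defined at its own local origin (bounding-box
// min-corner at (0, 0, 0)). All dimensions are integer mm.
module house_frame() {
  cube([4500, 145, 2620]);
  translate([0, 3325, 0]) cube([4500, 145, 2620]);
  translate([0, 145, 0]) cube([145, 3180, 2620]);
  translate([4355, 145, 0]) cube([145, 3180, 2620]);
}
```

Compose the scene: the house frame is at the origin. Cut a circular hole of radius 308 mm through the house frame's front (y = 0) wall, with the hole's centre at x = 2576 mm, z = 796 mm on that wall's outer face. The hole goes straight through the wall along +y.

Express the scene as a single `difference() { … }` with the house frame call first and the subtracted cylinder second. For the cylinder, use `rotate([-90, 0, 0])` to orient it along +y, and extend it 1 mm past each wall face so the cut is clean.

difference() {
  house_frame();
  translate([2576, -1, 796]) rotate([-90, 0, 0]) cylinder(h = 147, r = 308);
}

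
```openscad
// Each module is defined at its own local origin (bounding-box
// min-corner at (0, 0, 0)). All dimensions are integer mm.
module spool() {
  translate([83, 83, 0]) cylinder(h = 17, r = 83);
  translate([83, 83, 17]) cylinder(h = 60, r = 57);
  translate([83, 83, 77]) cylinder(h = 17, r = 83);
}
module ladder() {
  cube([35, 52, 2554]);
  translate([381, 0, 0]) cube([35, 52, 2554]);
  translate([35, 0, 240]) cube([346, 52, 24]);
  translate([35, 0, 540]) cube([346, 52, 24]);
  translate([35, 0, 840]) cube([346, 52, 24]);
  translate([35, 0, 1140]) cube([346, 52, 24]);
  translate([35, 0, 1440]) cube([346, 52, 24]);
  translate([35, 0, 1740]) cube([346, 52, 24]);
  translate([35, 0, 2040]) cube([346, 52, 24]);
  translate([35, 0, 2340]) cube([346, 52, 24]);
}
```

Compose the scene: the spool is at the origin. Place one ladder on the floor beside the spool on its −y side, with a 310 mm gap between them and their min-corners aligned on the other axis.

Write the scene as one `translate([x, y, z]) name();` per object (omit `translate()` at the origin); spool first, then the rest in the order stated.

spool();
translate([0, -362, 0]) ladder();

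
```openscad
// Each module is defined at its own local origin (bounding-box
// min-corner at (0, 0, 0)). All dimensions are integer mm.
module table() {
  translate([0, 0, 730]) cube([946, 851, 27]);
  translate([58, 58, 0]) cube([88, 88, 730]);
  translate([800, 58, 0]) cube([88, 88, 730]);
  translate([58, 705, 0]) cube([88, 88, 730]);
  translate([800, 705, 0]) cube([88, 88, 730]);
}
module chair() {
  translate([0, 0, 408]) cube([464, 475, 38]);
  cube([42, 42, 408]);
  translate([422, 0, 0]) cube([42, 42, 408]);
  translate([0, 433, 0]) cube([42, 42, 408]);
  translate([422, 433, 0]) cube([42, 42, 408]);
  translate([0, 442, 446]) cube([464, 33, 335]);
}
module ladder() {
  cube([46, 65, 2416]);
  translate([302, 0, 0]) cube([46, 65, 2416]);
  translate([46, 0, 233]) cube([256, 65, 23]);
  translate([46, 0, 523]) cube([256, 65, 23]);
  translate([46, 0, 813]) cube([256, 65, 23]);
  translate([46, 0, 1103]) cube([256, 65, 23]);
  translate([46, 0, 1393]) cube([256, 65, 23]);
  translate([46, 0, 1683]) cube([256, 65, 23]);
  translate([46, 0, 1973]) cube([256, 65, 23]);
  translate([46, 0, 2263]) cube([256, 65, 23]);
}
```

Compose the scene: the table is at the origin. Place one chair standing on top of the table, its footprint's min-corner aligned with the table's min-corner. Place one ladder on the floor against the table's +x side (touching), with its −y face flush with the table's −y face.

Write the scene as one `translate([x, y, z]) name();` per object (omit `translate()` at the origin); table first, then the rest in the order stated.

table();
translate([0, 0, 757]) chair();
translate([946, 0, 0]) ladder();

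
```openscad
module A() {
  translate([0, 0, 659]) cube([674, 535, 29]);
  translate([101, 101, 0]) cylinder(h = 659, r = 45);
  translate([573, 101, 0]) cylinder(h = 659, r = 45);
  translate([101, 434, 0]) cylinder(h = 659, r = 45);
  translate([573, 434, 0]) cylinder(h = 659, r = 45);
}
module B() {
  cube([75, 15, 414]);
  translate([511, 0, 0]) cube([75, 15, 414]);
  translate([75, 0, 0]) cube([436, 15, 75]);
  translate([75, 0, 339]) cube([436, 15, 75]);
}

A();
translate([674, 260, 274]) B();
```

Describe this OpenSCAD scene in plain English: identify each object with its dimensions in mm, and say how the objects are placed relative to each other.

A is a table: top 674 mm (x) × 535 mm (y), 29 mm thick, upper face at z = 688 mm, on four round legs of 90 mm diameter, each leg's bounding box inset 56 mm from the nearest pair of top edges, running from z = 0 to the bottom of the top.

B is a picture frame with a 436×264 mm rectangular opening (x by z) and a uniform 75 mm border on every side. Frame depth is 15 mm along y. It is built from two vertical stiles running the full outside height and two horizontal rails spanning the gap between the stiles.

The picture frame is beside the table with their tops flush at z = 688.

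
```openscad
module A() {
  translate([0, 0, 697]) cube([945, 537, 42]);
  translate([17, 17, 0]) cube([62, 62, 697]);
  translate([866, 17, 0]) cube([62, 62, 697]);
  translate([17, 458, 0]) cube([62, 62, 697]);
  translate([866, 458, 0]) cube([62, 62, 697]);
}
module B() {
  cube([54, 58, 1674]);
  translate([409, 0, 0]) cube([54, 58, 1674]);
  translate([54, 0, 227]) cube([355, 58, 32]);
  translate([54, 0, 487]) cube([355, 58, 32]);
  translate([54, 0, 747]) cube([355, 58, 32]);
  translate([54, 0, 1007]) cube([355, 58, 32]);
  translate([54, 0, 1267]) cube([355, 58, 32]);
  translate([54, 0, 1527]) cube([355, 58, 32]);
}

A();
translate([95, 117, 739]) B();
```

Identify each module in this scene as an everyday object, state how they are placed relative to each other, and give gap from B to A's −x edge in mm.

A is a table. B is a ladder. The ladder is on top of the table. The gap from the ladder to the table's −x edge is 95 mm.

The ladder's min-x is at 95; the table's min-x is 0; gap = 95 mm.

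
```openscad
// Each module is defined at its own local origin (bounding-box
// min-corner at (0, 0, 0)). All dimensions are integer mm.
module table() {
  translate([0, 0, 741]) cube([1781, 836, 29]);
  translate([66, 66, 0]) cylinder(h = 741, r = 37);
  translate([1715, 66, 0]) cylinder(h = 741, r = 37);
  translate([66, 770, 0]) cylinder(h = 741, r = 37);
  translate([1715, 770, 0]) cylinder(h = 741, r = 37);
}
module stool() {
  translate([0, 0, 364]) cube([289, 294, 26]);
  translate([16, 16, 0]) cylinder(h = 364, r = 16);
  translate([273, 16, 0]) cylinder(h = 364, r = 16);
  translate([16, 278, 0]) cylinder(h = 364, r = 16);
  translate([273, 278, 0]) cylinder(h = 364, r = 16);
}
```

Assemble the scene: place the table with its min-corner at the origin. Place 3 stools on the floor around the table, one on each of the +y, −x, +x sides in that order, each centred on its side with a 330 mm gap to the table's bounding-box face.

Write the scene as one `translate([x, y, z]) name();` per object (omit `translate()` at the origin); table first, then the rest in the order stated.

table();
translate([746, 1166, 0]) stool();
translate([-619, 271, 0]) stool();
translate([2111, 271, 0]) stool();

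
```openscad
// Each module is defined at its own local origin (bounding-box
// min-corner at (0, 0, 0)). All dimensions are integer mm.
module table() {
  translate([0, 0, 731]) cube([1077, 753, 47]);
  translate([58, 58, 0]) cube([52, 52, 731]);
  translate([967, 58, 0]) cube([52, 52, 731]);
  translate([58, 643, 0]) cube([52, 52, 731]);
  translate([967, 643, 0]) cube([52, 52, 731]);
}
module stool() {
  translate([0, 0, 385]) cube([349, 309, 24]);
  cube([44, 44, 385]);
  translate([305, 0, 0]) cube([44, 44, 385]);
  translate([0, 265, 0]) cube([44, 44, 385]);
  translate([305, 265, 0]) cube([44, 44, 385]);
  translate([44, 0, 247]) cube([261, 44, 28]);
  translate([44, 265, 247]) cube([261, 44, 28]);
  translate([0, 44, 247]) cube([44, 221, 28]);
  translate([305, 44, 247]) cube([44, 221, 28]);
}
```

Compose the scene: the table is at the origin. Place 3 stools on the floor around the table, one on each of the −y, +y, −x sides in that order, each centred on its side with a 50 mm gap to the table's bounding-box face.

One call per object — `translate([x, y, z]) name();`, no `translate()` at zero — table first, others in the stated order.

table();
translate([364, -359, 0]) stool();
translate([364, 803, 0]) stool();
translate([-399, 222, 0]) stool();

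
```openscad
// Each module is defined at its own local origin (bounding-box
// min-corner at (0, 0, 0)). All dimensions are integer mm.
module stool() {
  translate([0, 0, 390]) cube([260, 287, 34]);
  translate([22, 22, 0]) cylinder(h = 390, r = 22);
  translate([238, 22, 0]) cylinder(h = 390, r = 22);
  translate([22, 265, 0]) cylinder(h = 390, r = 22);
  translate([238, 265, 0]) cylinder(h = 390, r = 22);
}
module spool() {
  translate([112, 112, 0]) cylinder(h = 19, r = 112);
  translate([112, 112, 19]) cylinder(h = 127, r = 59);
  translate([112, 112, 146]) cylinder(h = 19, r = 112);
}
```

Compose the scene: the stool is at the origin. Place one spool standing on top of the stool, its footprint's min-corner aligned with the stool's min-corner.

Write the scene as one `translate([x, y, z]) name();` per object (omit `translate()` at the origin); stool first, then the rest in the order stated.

stool();
translate([0, 0, 424]) spool();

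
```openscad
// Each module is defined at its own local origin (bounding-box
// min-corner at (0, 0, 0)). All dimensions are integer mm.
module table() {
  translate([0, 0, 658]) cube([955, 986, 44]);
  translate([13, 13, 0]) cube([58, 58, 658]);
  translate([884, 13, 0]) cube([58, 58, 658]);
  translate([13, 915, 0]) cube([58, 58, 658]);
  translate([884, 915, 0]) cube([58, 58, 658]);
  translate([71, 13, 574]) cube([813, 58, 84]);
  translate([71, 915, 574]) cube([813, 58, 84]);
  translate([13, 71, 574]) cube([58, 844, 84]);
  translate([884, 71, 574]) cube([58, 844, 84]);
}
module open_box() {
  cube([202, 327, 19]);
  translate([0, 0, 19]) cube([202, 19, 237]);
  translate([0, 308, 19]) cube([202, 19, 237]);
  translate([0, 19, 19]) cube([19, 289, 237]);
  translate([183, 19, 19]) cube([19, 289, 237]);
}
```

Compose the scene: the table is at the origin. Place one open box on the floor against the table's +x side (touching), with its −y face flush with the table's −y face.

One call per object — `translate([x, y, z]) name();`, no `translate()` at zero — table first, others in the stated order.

table();
translate([955, 0, 0]) open_box();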